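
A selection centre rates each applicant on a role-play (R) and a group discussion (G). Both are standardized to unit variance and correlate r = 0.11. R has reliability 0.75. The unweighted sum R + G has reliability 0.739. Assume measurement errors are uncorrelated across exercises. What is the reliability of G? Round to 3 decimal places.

Var(R+G) = 2 + 2·0.11 = 2.220.
True-score variance = ρ_R + ρ_G + 2·0.11, so 0.739 = (0.75 + ρ_G + 0.22) / 2.220.
ρ_G = 0.739·2.220 − 0.75 − 0.22 = 0.671.

0.671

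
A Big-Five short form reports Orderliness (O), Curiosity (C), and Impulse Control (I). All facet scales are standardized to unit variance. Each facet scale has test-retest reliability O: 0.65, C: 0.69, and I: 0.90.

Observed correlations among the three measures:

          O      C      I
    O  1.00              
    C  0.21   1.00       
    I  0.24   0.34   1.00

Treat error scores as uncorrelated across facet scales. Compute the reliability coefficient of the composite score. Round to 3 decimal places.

Var(O+C+I) = 3 + 2·[0.21 + 0.24 + 0.34] = 3 + 1.58 = 4.58.
Under uncorrelated errors the observed covariances equal the true-score covariances, so only the own-variance terms attenuate.
True-score variance = [0.65 + 0.69 + 0.90] + 1.58 = 2.24 + 1.58 = 3.82.
Reliability = 3.82 / 4.58 = 0.834.

0.834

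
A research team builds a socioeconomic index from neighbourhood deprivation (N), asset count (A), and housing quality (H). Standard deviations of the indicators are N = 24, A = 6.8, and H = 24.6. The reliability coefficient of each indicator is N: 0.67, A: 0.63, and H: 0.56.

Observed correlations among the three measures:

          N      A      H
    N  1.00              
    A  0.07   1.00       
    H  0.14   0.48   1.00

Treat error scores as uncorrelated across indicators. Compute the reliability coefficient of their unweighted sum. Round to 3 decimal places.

Var(N+A+H) = 24² + 6.8² + 24.6² + 2·[24·6.8·0.07 + 24·24.6·0.14 + 6.8·24.6·0.48] = 1227.4 + 348.749 = 1576.15.
Under uncorrelated errors the observed covariances equal the true-score covariances, so only the own-variance terms attenuate.
True-score variance = [24²·0.67 + 6.8²·0.63 + 24.6²·0.56] + 348.749 = 753.941 + 348.749 = 1102.69.
Reliability = 1102.69 / 1576.15 = 0.700.

0.700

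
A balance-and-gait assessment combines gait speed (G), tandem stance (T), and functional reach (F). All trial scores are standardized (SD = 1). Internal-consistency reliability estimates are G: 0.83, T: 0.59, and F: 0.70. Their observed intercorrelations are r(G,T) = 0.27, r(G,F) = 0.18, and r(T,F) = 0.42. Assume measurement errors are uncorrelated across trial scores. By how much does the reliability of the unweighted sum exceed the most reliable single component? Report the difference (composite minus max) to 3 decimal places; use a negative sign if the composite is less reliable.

Var(sum) = 3 + 1.74 = 4.74; true-score variance = 2.12 + 1.74 = 3.86; composite reliability = 0.8143.
Max component reliability = 0.8300.
Difference = 0.8143 − 0.8300 = -0.016.

-0.016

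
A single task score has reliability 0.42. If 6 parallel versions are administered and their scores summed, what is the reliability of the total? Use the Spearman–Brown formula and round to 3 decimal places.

ρ_k = kρ / (1 + (k−1)ρ) = 6·0.42 / (1 + 5·0.42) = 2.520 / 3.100 = 0.813.

0.813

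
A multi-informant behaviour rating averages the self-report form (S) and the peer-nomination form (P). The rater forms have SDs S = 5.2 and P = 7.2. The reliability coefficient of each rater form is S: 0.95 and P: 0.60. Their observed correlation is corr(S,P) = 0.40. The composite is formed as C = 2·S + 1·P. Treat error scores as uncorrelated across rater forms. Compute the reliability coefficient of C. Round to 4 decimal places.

Var(C) = 2²·5.2² + 7.2² + 2·[2·5.2·7.2·0.40] = 160 + 59.904 = 219.904.
Under uncorrelated errors the observed covariances equal the true-score covariances, so only the own-variance terms attenuate.
True-score variance = [2²·5.2²·0.95 + 7.2²·0.60] + 59.904 = 133.856 + 59.904 = 193.76.
Reliability = 193.76 / 219.904 = 0.8811.

0.8811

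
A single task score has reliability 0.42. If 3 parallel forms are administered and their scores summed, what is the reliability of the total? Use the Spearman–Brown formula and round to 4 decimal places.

0.6848

ρ_k = kρ / (1 + (k−1)ρ) = 3·0.42 / (1 + 2·0.42) = 1.260 / 1.840 = 0.6848.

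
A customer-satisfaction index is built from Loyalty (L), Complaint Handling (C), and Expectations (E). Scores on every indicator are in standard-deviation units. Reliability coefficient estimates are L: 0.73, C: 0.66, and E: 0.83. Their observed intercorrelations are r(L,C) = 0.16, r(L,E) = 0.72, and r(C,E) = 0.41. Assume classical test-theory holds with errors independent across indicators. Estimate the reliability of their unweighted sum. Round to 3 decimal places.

0.860

Var(L+C+E) = 3 + 2·[0.16 + 0.72 + 0.41] = 3 + 2.58 = 5.58.
With uncorrelated errors the cross-covariances are all true-score covariance, so they carry over unchanged; only the diagonal terms shrink to ρᵢσᵢ².
True-score variance = [0.73 + 0.66 + 0.83] + 2.58 = 2.22 + 2.58 = 4.8.
Reliability = 4.8 / 5.58 = 0.860.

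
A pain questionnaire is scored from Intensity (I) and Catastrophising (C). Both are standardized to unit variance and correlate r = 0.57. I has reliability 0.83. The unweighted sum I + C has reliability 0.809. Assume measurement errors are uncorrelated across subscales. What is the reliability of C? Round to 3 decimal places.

Var(I+C) = 2 + 2·0.57 = 3.140.
True-score variance = ρ_I + ρ_C + 2·0.57, so 0.809 = (0.83 + ρ_C + 1.14) / 3.140.
ρ_C = 0.809·3.140 − 0.83 − 1.14 = 0.570.

0.570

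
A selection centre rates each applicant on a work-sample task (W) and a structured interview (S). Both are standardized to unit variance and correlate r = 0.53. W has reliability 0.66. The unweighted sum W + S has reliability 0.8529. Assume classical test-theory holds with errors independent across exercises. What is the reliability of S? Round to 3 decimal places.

Var(W+S) = 2 + 2·0.53 = 3.060.
True-score variance = ρ_W + ρ_S + 2·0.53, so 0.8529 = (0.66 + ρ_S + 1.06) / 3.060.
ρ_S = 0.8529·3.060 − 0.66 − 1.06 = 0.890.

0.890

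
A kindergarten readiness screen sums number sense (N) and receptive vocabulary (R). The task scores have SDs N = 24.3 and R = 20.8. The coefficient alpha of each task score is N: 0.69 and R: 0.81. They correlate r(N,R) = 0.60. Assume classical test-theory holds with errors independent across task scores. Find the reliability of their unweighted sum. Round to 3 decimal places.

Var(N+R) = 24.3² + 20.8² + 2·[24.3·20.8·0.60] = 1023.13 + 606.528 = 1629.66.
With uncorrelated errors the cross-covariances are all true-score covariance, so they carry over unchanged; only the diagonal terms shrink to ρᵢσᵢ².
True-score variance = [24.3²·0.69 + 20.8²·0.81] + 606.528 = 757.877 + 606.528 = 1364.4.
Reliability = 1364.4 / 1629.66 = 0.837.

0.837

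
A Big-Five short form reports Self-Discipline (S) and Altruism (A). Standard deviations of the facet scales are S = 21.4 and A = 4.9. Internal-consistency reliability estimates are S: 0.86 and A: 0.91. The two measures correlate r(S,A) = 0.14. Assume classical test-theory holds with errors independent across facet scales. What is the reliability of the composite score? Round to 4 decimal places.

0.8704

Var(S+A) = 21.4² + 4.9² + 2·[21.4·4.9·0.14] = 481.97 + 29.3608 = 511.331.
Under uncorrelated errors the observed covariances equal the true-score covariances, so only the own-variance terms attenuate.
True-score variance = [21.4²·0.86 + 4.9²·0.91] + 29.3608 = 415.695 + 29.3608 = 445.055.
Reliability = 445.055 / 511.331 = 0.8704.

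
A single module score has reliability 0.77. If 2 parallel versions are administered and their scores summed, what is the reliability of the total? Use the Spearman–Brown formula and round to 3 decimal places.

ρ_k = kρ / (1 + (k−1)ρ) = 2·0.77 / (1 + 1·0.77) = 1.540 / 1.770 = 0.870.

0.870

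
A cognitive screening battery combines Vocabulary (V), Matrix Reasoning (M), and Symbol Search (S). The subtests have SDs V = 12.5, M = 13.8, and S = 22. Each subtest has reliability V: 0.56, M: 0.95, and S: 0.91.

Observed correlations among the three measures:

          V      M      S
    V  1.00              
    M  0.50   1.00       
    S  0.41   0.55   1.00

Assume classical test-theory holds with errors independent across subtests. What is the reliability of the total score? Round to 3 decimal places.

Var(V+M+S) = 12.5² + 13.8² + 22² + 2·[12.5·13.8·0.50 + 12.5·22·0.41 + 13.8·22·0.55] = 830.69 + 731.96 = 1562.65.
Under uncorrelated errors the observed covariances equal the true-score covariances, so only the own-variance terms attenuate.
True-score variance = [12.5²·0.56 + 13.8²·0.95 + 22²·0.91] + 731.96 = 708.858 + 731.96 = 1440.82.
Reliability = 1440.82 / 1562.65 = 0.922.

0.922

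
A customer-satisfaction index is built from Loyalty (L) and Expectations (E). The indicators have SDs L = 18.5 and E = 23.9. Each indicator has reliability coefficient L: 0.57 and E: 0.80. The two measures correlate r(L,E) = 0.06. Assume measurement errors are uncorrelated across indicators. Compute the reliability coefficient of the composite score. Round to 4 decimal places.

0.7295

Var(L+E) = 18.5² + 23.9² + 2·[18.5·23.9·0.06] = 913.46 + 53.058 = 966.518.
Because errors are independent across components, Cov(Tᵢ,Tⱼ) = Cov(Xᵢ,Xⱼ); the off-diagonal part of the true-score variance is the same as above.
True-score variance = [18.5²·0.57 + 23.9²·0.80] + 53.058 = 652.05 + 53.058 = 705.108.
Reliability = 705.108 / 966.518 = 0.7295.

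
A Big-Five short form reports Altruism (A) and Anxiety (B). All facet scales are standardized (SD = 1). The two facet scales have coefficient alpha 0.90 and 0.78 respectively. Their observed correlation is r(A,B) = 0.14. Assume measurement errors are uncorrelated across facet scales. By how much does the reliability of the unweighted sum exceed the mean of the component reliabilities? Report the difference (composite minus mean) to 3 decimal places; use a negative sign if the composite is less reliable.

0.020

Var(sum) = 2 + 0.28 = 2.28; true-score variance = 1.68 + 0.28 = 1.96; composite reliability = 0.8596.
Mean component reliability = 0.8400.
Difference = 0.8596 − 0.8400 = 0.020.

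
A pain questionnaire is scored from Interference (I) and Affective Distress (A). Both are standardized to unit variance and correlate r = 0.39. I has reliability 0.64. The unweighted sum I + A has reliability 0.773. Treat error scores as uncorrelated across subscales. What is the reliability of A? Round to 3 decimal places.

0.729

Var(I+A) = 2 + 2·0.39 = 2.780.
True-score variance = ρ_I + ρ_A + 2·0.39, so 0.773 = (0.64 + ρ_A + 0.78) / 2.780.
ρ_A = 0.773·2.780 − 0.64 − 0.78 = 0.729.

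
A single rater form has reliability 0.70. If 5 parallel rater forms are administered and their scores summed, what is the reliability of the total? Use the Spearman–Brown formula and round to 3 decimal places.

ρ_k = kρ / (1 + (k−1)ρ) = 5·0.70 / (1 + 4·0.70) = 3.500 / 3.800 = 0.921.

0.921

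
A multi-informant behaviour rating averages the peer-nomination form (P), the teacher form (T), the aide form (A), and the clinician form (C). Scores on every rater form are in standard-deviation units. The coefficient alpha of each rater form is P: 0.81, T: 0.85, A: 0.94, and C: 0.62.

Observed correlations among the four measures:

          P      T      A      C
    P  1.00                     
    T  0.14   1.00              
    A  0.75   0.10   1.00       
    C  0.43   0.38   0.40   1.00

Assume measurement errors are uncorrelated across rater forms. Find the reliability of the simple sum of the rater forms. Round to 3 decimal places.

0.907

Var(P+T+A+C) = 4 + 2·[0.14 + 0.75 + 0.43 + 0.10 + 0.38 + 0.40] = 4 + 4.4 = 8.4.
With uncorrelated errors the cross-covariances are all true-score covariance, so they carry over unchanged; only the diagonal terms shrink to ρᵢσᵢ².
True-score variance = [0.81 + 0.85 + 0.94 + 0.62] + 4.4 = 3.22 + 4.4 = 7.62.
Reliability = 7.62 / 8.4 = 0.907.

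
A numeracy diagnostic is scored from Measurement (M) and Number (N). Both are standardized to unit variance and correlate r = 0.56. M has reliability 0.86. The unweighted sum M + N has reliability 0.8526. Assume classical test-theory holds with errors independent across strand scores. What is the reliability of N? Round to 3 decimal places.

Var(M+N) = 2 + 2·0.56 = 3.120.
True-score variance = ρ_M + ρ_N + 2·0.56, so 0.8526 = (0.86 + ρ_N + 1.12) / 3.120.
ρ_N = 0.8526·3.120 − 0.86 − 1.12 = 0.680.

0.680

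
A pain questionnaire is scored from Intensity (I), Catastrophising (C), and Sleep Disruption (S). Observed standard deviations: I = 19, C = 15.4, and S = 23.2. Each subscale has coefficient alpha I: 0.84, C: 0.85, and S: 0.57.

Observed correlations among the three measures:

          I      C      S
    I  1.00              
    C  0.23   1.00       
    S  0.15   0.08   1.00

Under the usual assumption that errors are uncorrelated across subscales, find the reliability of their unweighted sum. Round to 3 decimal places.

Var(I+C+S) = 19² + 15.4² + 23.2² + 2·[19·15.4·0.23 + 19·23.2·0.15 + 15.4·23.2·0.08] = 1136.4 + 324.001 = 1460.4.
Under uncorrelated errors the observed covariances equal the true-score covariances, so only the own-variance terms attenuate.
True-score variance = [19²·0.84 + 15.4²·0.85 + 23.2²·0.57] + 324.001 = 811.623 + 324.001 = 1135.62.
Reliability = 1135.62 / 1460.4 = 0.778.

0.778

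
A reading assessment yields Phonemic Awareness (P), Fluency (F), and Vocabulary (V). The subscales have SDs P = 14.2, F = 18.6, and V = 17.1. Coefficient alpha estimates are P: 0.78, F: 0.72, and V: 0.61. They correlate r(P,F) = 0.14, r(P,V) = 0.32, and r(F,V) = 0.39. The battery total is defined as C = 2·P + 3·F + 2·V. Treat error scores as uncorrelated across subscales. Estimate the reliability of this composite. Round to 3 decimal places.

0.803

Var(C) = 2²·14.2² + 3²·18.6² + 2²·17.1² + 2·[6·14.2·18.6·0.14 + 4·14.2·17.1·0.32 + 6·18.6·17.1·0.39] = 5089.84 + 2553.86 = 7643.7.
Under uncorrelated errors the observed covariances equal the true-score covariances, so only the own-variance terms attenuate.
True-score variance = [2²·14.2²·0.78 + 3²·18.6²·0.72 + 2²·17.1²·0.61] + 2553.86 = 3584.42 + 2553.86 = 6138.28.
Reliability = 6138.28 / 7643.7 = 0.803.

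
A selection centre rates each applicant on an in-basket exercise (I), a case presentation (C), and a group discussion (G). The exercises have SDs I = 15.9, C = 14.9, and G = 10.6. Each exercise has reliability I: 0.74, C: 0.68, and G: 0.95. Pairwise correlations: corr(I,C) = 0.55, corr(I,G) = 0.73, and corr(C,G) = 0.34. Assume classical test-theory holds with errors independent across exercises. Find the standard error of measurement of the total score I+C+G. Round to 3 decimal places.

11.933

Var(total) = 587.18 + 614.069 = 1201.25.
True-score variance = 444.788 + 614.069 = 1058.86, so reliability = 0.8815.
Error variance = 1201.25 − 1058.86 = 142.392; SEM = √142.392 = 11.933.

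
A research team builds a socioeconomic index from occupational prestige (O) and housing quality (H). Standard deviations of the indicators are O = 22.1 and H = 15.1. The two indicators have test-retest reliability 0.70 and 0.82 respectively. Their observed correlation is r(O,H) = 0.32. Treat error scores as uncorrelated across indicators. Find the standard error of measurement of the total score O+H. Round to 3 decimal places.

13.695

Var(total) = 716.42 + 213.574 = 929.994.
True-score variance = 528.855 + 213.574 = 742.43, so reliability = 0.7983.
Error variance = 929.994 − 742.43 = 187.565; SEM = √187.565 = 13.695.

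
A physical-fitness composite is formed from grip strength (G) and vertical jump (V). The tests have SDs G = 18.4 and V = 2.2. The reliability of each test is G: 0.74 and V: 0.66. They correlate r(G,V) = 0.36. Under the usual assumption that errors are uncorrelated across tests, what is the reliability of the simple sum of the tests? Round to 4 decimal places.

Var(G+V) = 18.4² + 2.2² + 2·[18.4·2.2·0.36] = 343.4 + 29.1456 = 372.546.
With uncorrelated errors the cross-covariances are all true-score covariance, so they carry over unchanged; only the diagonal terms shrink to ρᵢσᵢ².
True-score variance = [18.4²·0.74 + 2.2²·0.66] + 29.1456 = 253.729 + 29.1456 = 282.874.
Reliability = 282.874 / 372.546 = 0.7593.

0.7593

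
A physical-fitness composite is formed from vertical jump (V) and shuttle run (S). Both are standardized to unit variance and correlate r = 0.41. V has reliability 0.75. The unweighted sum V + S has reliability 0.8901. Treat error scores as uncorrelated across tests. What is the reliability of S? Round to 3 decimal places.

0.940

Var(V+S) = 2 + 2·0.41 = 2.820.
True-score variance = ρ_V + ρ_S + 2·0.41, so 0.8901 = (0.75 + ρ_S + 0.82) / 2.820.
ρ_S = 0.8901·2.820 − 0.75 − 0.82 = 0.940.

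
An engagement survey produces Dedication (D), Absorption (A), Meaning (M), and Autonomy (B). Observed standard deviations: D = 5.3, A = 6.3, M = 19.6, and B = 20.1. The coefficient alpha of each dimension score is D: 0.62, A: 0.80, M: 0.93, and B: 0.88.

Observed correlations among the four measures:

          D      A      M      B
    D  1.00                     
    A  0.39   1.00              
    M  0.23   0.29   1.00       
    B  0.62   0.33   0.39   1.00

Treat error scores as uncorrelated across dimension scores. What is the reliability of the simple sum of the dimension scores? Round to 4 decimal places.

0.9383

Var(D+A+M+B) = 5.3² + 6.3² + 19.6² + 20.1² + 2·[5.3·6.3·0.39 + 5.3·19.6·0.23 + 5.3·20.1·0.62 + 6.3·19.6·0.29 + 6.3·20.1·0.33 + 19.6·20.1·0.39] = 855.95 + 668.409 = 1524.36.
Under uncorrelated errors the observed covariances equal the true-score covariances, so only the own-variance terms attenuate.
True-score variance = [5.3²·0.62 + 6.3²·0.80 + 19.6²·0.93 + 20.1²·0.88] + 668.409 = 761.965 + 668.409 = 1430.37.
Reliability = 1430.37 / 1524.36 = 0.9383.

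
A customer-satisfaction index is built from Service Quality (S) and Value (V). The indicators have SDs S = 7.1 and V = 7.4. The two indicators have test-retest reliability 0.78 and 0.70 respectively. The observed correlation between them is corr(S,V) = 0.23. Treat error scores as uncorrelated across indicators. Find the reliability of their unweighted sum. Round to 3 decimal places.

0.787

Var(S+V) = 7.1² + 7.4² + 2·[7.1·7.4·0.23] = 105.17 + 24.1684 = 129.338.
With uncorrelated errors the cross-covariances are all true-score covariance, so they carry over unchanged; only the diagonal terms shrink to ρᵢσᵢ².
True-score variance = [7.1²·0.78 + 7.4²·0.70] + 24.1684 = 77.6518 + 24.1684 = 101.82.
Reliability = 101.82 / 129.338 = 0.787.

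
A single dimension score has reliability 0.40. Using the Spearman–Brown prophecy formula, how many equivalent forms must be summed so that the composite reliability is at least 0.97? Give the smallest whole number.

k ≥ ρ*(1−ρ₁)/(ρ₁(1−ρ*)) = 0.97·0.60 / (0.40·0.03) = 48.500.
Smallest integer k = 49.

49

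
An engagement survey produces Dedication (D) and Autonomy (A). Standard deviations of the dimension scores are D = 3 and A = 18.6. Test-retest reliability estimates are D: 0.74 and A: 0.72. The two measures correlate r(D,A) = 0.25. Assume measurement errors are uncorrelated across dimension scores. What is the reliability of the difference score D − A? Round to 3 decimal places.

Var(D−A) = 3² + 18.6² − 2·3·18.6·0.25 = 354.96 − 27.9 = 327.06.
With uncorrelated errors the cross-covariances are all true-score covariance, so they carry over unchanged; only the diagonal terms shrink to ρᵢσᵢ².
True-score variance = [3²·0.74 + 18.6²·0.72] − 27.9 = 255.751 − 27.9 = 227.851.
Reliability = 227.851 / 327.06 = 0.697.

0.697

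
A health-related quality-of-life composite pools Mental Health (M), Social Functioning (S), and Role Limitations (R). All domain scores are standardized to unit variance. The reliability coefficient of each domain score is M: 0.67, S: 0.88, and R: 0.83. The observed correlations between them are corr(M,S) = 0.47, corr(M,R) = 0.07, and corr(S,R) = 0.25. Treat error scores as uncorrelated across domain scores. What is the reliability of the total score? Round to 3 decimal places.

Var(M+S+R) = 3 + 2·[0.47 + 0.07 + 0.25] = 3 + 1.58 = 4.58.
Under uncorrelated errors the observed covariances equal the true-score covariances, so only the own-variance terms attenuate.
True-score variance = [0.67 + 0.88 + 0.83] + 1.58 = 2.38 + 1.58 = 3.96.
Reliability = 3.96 / 4.58 = 0.865.

0.865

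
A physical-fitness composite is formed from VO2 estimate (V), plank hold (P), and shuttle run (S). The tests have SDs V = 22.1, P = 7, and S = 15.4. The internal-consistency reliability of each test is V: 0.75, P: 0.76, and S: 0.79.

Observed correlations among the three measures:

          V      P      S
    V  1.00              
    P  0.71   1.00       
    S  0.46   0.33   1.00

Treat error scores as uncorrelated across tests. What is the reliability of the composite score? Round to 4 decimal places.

0.8668

Var(V+P+S) = 22.1² + 7² + 15.4² + 2·[22.1·7·0.71 + 22.1·15.4·0.46 + 7·15.4·0.33] = 774.57 + 603.935 = 1378.5.
With uncorrelated errors the cross-covariances are all true-score covariance, so they carry over unchanged; only the diagonal terms shrink to ρᵢσᵢ².
True-score variance = [22.1²·0.75 + 7²·0.76 + 15.4²·0.79] + 603.935 = 590.904 + 603.935 = 1194.84.
Reliability = 1194.84 / 1378.5 = 0.8668.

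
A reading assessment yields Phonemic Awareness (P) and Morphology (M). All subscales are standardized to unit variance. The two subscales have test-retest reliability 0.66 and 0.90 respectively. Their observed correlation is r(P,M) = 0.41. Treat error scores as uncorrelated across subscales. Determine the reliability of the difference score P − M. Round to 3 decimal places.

Var(P−M) = 1 + 1 − 2·0.41 = 2 − 0.82 = 1.18.
Because errors are independent across components, Cov(Tᵢ,Tⱼ) = Cov(Xᵢ,Xⱼ); the off-diagonal part of the true-score variance is the same as above.
True-score variance = [0.66 + 0.90] − 0.82 = 1.56 − 0.82 = 0.74.
Reliability = 0.74 / 1.18 = 0.627.

0.627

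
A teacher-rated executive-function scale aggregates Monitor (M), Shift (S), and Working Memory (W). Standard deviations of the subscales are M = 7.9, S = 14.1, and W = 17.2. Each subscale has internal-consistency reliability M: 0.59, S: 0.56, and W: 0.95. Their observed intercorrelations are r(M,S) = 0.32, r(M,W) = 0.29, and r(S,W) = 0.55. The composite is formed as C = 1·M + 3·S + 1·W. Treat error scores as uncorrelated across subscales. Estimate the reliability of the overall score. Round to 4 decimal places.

Var(C) = 7.9² + 3²·14.1² + 17.2² + 2·[3·7.9·14.1·0.32 + 7.9·17.2·0.29 + 3·14.1·17.2·0.55] = 2147.54 + 1093 = 3240.54.
Because errors are independent across components, Cov(Tᵢ,Tⱼ) = Cov(Xᵢ,Xⱼ); the off-diagonal part of the true-score variance is the same as above.
True-score variance = [7.9²·0.59 + 3²·14.1²·0.56 + 17.2²·0.95] + 1093 = 1319.87 + 1093 = 2412.87.
Reliability = 2412.87 / 3240.54 = 0.7446.

0.7446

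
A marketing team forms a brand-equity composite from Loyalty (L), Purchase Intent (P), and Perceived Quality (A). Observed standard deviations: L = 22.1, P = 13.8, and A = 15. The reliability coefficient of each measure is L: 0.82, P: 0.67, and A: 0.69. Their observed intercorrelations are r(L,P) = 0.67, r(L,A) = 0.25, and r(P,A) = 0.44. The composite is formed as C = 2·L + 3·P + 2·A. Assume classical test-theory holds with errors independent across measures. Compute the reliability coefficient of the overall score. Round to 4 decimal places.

0.8637

Var(C) = 2²·22.1² + 3²·13.8² + 2²·15² + 2·[6·22.1·13.8·0.67 + 4·22.1·15·0.25 + 6·13.8·15·0.44] = 4567.6 + 4208 = 8775.6.
Because errors are independent across components, Cov(Tᵢ,Tⱼ) = Cov(Xᵢ,Xⱼ); the off-diagonal part of the true-score variance is the same as above.
True-score variance = [2²·22.1²·0.82 + 3²·13.8²·0.67 + 2²·15²·0.69] + 4208 = 3371.34 + 4208 = 7579.34.
Reliability = 7579.34 / 8775.6 = 0.8637.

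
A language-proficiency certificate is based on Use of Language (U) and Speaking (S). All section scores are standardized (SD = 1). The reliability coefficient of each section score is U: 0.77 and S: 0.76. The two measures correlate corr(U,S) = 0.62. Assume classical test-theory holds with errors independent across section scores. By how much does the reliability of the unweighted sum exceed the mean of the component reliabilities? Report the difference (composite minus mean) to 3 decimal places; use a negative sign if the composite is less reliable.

0.090

Var(sum) = 2 + 1.24 = 3.24; true-score variance = 1.53 + 1.24 = 2.77; composite reliability = 0.8549.
Mean component reliability = 0.7650.
Difference = 0.8549 − 0.7650 = 0.090.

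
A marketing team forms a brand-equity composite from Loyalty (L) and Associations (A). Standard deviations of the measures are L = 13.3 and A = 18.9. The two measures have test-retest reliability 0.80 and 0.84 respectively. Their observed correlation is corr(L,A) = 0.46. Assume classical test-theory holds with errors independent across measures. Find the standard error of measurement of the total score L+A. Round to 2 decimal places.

Var(total) = 534.1 + 231.26 = 765.36.
True-score variance = 441.568 + 231.26 = 672.829, so reliability = 0.8791.
Error variance = 765.36 − 672.829 = 92.5316; SEM = √92.5316 = 9.62.

9.62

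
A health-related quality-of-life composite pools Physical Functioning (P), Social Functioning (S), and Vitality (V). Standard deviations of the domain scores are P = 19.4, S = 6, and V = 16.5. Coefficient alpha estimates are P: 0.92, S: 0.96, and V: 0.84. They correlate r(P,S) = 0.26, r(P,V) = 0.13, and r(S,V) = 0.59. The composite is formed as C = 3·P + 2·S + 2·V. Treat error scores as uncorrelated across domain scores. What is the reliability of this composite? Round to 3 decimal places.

Var(C) = 3²·19.4² + 2²·6² + 2²·16.5² + 2·[6·19.4·6·0.26 + 6·19.4·16.5·0.13 + 4·6·16.5·0.59] = 4620.24 + 1329.8 = 5950.04.
Under uncorrelated errors the observed covariances equal the true-score covariances, so only the own-variance terms attenuate.
True-score variance = [3²·19.4²·0.92 + 2²·6²·0.96 + 2²·16.5²·0.84] + 1329.8 = 4169.26 + 1329.8 = 5499.06.
Reliability = 5499.06 / 5950.04 = 0.924.

0.924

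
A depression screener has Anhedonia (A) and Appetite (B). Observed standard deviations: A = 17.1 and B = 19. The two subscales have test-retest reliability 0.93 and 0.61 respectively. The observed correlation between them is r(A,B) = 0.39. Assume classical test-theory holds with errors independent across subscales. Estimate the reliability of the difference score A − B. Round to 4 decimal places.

Var(A−B) = 17.1² + 19² − 2·17.1·19·0.39 = 653.41 − 253.422 = 399.988.
Under uncorrelated errors the observed covariances equal the true-score covariances, so only the own-variance terms attenuate.
True-score variance = [17.1²·0.93 + 19²·0.61] − 253.422 = 492.151 − 253.422 = 238.729.
Reliability = 238.729 / 399.988 = 0.5968.

0.5968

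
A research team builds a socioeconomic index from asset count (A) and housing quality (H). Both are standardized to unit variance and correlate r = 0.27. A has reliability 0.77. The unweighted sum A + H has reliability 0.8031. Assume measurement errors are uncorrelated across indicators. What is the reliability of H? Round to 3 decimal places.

0.730

Var(A+H) = 2 + 2·0.27 = 2.540.
True-score variance = ρ_A + ρ_H + 2·0.27, so 0.8031 = (0.77 + ρ_H + 0.54) / 2.540.
ρ_H = 0.8031·2.540 − 0.77 − 0.54 = 0.730.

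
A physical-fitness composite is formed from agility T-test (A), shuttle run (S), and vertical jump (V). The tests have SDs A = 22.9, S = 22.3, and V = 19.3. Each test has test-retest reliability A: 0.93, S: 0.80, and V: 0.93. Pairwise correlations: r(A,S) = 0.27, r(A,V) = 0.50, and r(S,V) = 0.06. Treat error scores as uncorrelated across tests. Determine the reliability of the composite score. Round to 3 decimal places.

0.925

Var(A+S+V) = 22.9² + 22.3² + 19.3² + 2·[22.9·22.3·0.27 + 22.9·19.3·0.50 + 22.3·19.3·0.06] = 1394.19 + 769.379 = 2163.57.
With uncorrelated errors the cross-covariances are all true-score covariance, so they carry over unchanged; only the diagonal terms shrink to ρᵢσᵢ².
True-score variance = [22.9²·0.93 + 22.3²·0.80 + 19.3²·0.93] + 769.379 = 1231.95 + 769.379 = 2001.33.
Reliability = 2001.33 / 2163.57 = 0.925.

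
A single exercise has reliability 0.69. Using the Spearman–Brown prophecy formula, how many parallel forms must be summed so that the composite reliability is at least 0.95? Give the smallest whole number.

9

k ≥ ρ*(1−ρ₁)/(ρ₁(1−ρ*)) = 0.95·0.31 / (0.69·0.05) = 8.536.
Smallest integer k = 9.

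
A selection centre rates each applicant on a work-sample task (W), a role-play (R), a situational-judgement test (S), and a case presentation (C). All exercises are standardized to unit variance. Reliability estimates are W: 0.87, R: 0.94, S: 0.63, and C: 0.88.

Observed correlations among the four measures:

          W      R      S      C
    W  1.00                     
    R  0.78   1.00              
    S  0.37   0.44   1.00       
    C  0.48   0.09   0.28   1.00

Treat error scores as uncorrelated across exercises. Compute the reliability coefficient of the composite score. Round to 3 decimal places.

Var(W+R+S+C) = 4 + 2·[0.78 + 0.37 + 0.48 + 0.44 + 0.09 + 0.28] = 4 + 4.88 = 8.88.
Under uncorrelated errors the observed covariances equal the true-score covariances, so only the own-variance terms attenuate.
True-score variance = [0.87 + 0.94 + 0.63 + 0.88] + 4.88 = 3.32 + 4.88 = 8.2.
Reliability = 8.2 / 8.88 = 0.923.

0.923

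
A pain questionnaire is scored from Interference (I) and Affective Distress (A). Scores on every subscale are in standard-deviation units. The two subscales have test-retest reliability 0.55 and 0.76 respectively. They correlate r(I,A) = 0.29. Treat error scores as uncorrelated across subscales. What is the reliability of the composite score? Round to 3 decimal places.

Var(I+A) = 2 + 2·[0.29] = 2 + 0.58 = 2.58.
Under uncorrelated errors the observed covariances equal the true-score covariances, so only the own-variance terms attenuate.
True-score variance = [0.55 + 0.76] + 0.58 = 1.31 + 0.58 = 1.89.
Reliability = 1.89 / 2.58 = 0.733.

0.733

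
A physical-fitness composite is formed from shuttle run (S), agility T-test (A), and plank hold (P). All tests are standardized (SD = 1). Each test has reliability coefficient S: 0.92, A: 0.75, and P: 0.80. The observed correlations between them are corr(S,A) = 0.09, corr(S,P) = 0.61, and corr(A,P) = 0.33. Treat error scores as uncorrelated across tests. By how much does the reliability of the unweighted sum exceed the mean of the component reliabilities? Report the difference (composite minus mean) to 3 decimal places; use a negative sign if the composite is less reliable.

0.072

Var(sum) = 3 + 2.06 = 5.06; true-score variance = 2.47 + 2.06 = 4.53; composite reliability = 0.8953.
Mean component reliability = 0.8233.
Difference = 0.8953 − 0.8233 = 0.072.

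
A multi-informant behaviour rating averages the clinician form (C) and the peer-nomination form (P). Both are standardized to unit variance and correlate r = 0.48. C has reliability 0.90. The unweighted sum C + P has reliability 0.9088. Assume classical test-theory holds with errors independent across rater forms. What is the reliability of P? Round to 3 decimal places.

0.830

Var(C+P) = 2 + 2·0.48 = 2.960.
True-score variance = ρ_C + ρ_P + 2·0.48, so 0.9088 = (0.90 + ρ_P + 0.96) / 2.960.
ρ_P = 0.9088·2.960 − 0.90 − 0.96 = 0.830.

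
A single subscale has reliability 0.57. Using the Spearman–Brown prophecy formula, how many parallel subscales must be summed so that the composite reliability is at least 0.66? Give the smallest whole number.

k ≥ ρ*(1−ρ₁)/(ρ₁(1−ρ*)) = 0.66·0.43 / (0.57·0.34) = 1.464.
Smallest integer k = 2.

2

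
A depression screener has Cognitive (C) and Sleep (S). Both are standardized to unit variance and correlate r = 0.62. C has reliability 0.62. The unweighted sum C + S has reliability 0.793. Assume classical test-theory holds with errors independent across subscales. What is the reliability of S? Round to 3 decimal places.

Var(C+S) = 2 + 2·0.62 = 3.240.
True-score variance = ρ_C + ρ_S + 2·0.62, so 0.793 = (0.62 + ρ_S + 1.24) / 3.240.
ρ_S = 0.793·3.240 − 0.62 − 1.24 = 0.709.

0.709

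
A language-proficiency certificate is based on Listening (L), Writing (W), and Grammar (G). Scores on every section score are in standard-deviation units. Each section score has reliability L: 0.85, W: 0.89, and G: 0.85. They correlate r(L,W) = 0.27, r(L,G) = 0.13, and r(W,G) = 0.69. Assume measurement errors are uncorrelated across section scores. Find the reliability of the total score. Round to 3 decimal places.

0.921

Var(L+W+G) = 3 + 2·[0.27 + 0.13 + 0.69] = 3 + 2.18 = 5.18.
Under uncorrelated errors the observed covariances equal the true-score covariances, so only the own-variance terms attenuate.
True-score variance = [0.85 + 0.89 + 0.85] + 2.18 = 2.59 + 2.18 = 4.77.
Reliability = 4.77 / 5.18 = 0.921.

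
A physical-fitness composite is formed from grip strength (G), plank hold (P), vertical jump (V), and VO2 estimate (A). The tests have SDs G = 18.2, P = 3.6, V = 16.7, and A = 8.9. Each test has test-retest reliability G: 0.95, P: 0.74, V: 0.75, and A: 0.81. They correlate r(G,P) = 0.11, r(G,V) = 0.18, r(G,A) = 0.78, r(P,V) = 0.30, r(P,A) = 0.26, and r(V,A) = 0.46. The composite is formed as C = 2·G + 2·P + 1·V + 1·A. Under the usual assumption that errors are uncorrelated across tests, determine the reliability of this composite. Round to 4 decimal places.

Var(C) = 2²·18.2² + 2²·3.6² + 16.7² + 8.9² + 2·[4·18.2·3.6·0.11 + 2·18.2·16.7·0.18 + 2·18.2·8.9·0.78 + 2·3.6·16.7·0.30 + 2·3.6·8.9·0.26 + 16.7·8.9·0.46] = 1734.9 + 1024.08 = 2758.98.
Under uncorrelated errors the observed covariances equal the true-score covariances, so only the own-variance terms attenuate.
True-score variance = [2²·18.2²·0.95 + 2²·3.6²·0.74 + 16.7²·0.75 + 8.9²·0.81] + 1024.08 = 1570.4 + 1024.08 = 2594.48.
Reliability = 2594.48 / 2758.98 = 0.9404.

0.9404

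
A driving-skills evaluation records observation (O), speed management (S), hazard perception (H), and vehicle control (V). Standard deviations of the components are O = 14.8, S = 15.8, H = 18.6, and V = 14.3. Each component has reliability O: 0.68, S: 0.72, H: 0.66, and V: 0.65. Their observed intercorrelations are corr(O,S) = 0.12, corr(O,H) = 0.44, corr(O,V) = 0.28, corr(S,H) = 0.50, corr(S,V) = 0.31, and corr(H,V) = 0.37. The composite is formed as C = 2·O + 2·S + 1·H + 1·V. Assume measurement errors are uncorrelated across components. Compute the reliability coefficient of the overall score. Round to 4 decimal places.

Var(C) = 2²·14.8² + 2²·15.8² + 18.6² + 14.3² + 2·[4·14.8·15.8·0.12 + 2·14.8·18.6·0.44 + 2·14.8·14.3·0.28 + 2·15.8·18.6·0.50 + 2·15.8·14.3·0.31 + 18.6·14.3·0.37] = 2425.17 + 2010.77 = 4435.94.
With uncorrelated errors the cross-covariances are all true-score covariance, so they carry over unchanged; only the diagonal terms shrink to ρᵢσᵢ².
True-score variance = [2²·14.8²·0.68 + 2²·15.8²·0.72 + 18.6²·0.66 + 14.3²·0.65] + 2010.77 = 1676 + 2010.77 = 3686.77.
Reliability = 3686.77 / 4435.94 = 0.8311.

0.8311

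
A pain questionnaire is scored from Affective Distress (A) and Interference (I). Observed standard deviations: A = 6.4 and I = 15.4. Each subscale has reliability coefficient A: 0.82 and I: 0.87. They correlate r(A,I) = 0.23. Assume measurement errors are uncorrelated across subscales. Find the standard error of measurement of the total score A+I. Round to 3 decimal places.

6.181

Var(total) = 278.12 + 45.3376 = 323.458.
True-score variance = 239.916 + 45.3376 = 285.254, so reliability = 0.8819.
Error variance = 323.458 − 285.254 = 38.2036; SEM = √38.2036 = 6.181.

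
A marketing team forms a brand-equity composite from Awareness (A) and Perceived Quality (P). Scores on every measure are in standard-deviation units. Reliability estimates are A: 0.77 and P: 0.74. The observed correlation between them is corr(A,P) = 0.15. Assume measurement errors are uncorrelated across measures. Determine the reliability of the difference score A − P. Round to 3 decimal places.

0.712

Var(A−P) = 1 + 1 − 2·0.15 = 2 − 0.3 = 1.7.
Because errors are independent across components, Cov(Tᵢ,Tⱼ) = Cov(Xᵢ,Xⱼ); the off-diagonal part of the true-score variance is the same as above.
True-score variance = [0.77 + 0.74] − 0.3 = 1.51 − 0.3 = 1.21.
Reliability = 1.21 / 1.7 = 0.712.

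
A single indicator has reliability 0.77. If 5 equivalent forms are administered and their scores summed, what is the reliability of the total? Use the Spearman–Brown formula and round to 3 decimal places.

0.944

ρ_k = kρ / (1 + (k−1)ρ) = 5·0.77 / (1 + 4·0.77) = 3.850 / 4.080 = 0.944.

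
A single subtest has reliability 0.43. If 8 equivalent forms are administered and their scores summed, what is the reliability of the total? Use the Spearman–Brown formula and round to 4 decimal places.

ρ_k = kρ / (1 + (k−1)ρ) = 8·0.43 / (1 + 7·0.43) = 3.440 / 4.010 = 0.8579.

0.8579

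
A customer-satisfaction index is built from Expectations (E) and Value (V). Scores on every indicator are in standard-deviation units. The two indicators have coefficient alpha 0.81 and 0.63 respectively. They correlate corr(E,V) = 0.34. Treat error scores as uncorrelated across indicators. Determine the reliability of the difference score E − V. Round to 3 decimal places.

Var(E−V) = 1 + 1 − 2·0.34 = 2 − 0.68 = 1.32.
With uncorrelated errors the cross-covariances are all true-score covariance, so they carry over unchanged; only the diagonal terms shrink to ρᵢσᵢ².
True-score variance = [0.81 + 0.63] − 0.68 = 1.44 − 0.68 = 0.76.
Reliability = 0.76 / 1.32 = 0.576.

0.576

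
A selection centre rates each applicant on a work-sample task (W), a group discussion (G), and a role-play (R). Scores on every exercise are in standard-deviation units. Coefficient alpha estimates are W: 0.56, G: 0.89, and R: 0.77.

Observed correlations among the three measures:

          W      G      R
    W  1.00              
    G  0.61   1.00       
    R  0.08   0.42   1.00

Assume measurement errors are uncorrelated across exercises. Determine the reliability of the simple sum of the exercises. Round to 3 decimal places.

Var(W+G+R) = 3 + 2·[0.61 + 0.08 + 0.42] = 3 + 2.22 = 5.22.
Under uncorrelated errors the observed covariances equal the true-score covariances, so only the own-variance terms attenuate.
True-score variance = [0.56 + 0.89 + 0.77] + 2.22 = 2.22 + 2.22 = 4.44.
Reliability = 4.44 / 5.22 = 0.851.

0.851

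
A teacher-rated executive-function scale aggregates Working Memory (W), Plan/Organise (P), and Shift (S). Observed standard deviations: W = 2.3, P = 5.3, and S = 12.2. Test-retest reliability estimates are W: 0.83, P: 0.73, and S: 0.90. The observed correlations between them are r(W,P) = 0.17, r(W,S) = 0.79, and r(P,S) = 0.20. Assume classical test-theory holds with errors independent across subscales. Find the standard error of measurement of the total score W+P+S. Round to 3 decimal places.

Var(total) = 182.22 + 74.3434 = 256.563.
True-score variance = 158.852 + 74.3434 = 233.196, so reliability = 0.9089.
Error variance = 256.563 − 233.196 = 23.3676; SEM = √23.3676 = 4.834.

4.834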